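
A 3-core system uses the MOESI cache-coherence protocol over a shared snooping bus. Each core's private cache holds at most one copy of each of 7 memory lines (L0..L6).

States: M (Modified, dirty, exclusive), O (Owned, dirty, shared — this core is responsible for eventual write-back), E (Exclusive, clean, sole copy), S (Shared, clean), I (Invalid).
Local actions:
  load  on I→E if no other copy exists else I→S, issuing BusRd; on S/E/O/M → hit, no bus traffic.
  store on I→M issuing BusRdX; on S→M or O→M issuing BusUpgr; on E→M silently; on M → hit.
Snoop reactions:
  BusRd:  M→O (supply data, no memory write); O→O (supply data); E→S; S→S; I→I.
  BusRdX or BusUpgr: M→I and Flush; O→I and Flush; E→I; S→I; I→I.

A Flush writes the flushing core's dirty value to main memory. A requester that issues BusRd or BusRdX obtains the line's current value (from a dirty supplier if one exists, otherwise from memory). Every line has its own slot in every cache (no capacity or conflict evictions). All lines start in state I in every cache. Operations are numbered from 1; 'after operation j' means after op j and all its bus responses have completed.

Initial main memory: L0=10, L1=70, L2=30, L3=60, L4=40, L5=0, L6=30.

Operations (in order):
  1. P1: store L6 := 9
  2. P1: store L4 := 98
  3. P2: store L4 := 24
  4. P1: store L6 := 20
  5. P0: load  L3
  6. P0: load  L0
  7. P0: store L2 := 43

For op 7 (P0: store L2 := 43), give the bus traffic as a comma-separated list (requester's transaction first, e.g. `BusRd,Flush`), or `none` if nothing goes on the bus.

step 1: P1: store L6 := 9  ⟶  IMI  (L6)  txn=BusRdX  M[L6]=30
step 2: P1: store L4 := 98  ⟶  IMI  (L4)  txn=BusRdX  M[L4]=40
step 3: P2: store L4 := 24  ⟶  IIM  (L4)  txn=BusRdX+Flush  M[L4]=98
step 4: P1: store L6 := 20  ⟶  IMI  (L6)  txn=∅  M[L6]=30
step 5: P0: load  L3  ⟶  EII  (L3)  txn=BusRd  M[L3]=60
step 6: P0: load  L0  ⟶  EII  (L0)  txn=BusRd  M[L0]=10
step 7: P0: store L2 := 43  ⟶  MII  (L2)  txn=BusRdX  M[L2]=30

bus = BusRdX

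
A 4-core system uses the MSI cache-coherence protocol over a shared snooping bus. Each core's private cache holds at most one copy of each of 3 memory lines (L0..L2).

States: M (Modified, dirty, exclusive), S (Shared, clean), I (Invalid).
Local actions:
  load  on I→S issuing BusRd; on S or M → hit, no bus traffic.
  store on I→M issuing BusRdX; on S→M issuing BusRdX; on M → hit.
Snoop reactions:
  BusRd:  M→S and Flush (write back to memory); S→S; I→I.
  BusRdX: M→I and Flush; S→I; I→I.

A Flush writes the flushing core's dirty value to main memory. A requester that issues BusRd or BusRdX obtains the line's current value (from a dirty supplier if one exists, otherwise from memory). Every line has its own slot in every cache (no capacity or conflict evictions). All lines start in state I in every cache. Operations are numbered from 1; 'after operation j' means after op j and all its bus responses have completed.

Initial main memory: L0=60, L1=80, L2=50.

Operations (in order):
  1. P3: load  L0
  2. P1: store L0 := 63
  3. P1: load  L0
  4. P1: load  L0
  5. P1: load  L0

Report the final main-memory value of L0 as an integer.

memory[L0] = 60

[1] P3: load  L0 | P0:I, P1:I, P2:I, P3:S(60) | bus: BusRd
[2] P1: store L0 := 63 | P0:I, P1:M(63), P2:I, P3:I | bus: BusRdX
[3] P1: load  L0 | P0:I, P1:M(63), P2:I, P3:I | bus: none
[4] P1: load  L0 | P0:I, P1:M(63), P2:I, P3:I | bus: none
[5] P1: load  L0 | P0:I, P1:M(63), P2:I, P3:I | bus: none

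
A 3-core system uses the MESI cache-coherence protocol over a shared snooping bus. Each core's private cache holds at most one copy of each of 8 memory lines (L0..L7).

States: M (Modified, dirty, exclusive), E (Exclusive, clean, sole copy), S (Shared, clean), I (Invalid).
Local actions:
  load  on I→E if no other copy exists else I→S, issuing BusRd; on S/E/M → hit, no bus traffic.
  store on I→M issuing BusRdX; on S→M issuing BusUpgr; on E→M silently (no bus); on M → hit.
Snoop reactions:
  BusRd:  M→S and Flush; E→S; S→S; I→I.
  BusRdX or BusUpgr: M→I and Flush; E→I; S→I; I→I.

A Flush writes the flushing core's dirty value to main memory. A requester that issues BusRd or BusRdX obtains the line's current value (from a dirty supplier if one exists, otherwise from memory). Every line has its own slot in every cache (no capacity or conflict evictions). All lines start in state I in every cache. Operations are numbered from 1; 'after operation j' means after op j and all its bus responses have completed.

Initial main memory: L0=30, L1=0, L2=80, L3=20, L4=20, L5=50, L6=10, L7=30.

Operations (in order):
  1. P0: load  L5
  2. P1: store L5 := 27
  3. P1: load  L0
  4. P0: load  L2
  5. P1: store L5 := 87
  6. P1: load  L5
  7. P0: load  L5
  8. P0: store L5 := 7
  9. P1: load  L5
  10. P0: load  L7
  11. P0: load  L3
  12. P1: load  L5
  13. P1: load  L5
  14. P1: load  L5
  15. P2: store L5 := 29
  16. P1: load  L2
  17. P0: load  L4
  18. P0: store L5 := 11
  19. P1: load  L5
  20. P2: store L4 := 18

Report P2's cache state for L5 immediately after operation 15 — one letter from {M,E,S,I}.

state = M

1. P0: load  L5  bus=[BusRd]  L5: P0=E P1=I P2=I  mem[L5]=50
2. P1: store L5 := 27  bus=[BusRdX]  L5: P0=I P1=M P2=I  mem[L5]=50
3. P1: load  L0  bus=[BusRd]  L0: P0=I P1=E P2=I  mem[L0]=30
4. P0: load  L2  bus=[BusRd]  L2: P0=E P1=I P2=I  mem[L2]=80
5. P1: store L5 := 87  bus=[-]  L5: P0=I P1=M P2=I  mem[L5]=50
6. P1: load  L5  bus=[-]  L5: P0=I P1=M P2=I  mem[L5]=50
7. P0: load  L5  bus=[BusRd,Flush]  L5: P0=S P1=S P2=I  mem[L5]=87
8. P0: store L5 := 7  bus=[BusUpgr]  L5: P0=M P1=I P2=I  mem[L5]=87
9. P1: load  L5  bus=[BusRd,Flush]  L5: P0=S P1=S P2=I  mem[L5]=7
10. P0: load  L7  bus=[BusRd]  L7: P0=E P1=I P2=I  mem[L7]=30
11. P0: load  L3  bus=[BusRd]  L3: P0=E P1=I P2=I  mem[L3]=20
12. P1: load  L5  bus=[-]  L5: P0=S P1=S P2=I  mem[L5]=7
13. P1: load  L5  bus=[-]  L5: P0=S P1=S P2=I  mem[L5]=7
14. P1: load  L5  bus=[-]  L5: P0=S P1=S P2=I  mem[L5]=7
15. P2: store L5 := 29  bus=[BusRdX]  L5: P0=I P1=I P2=M  mem[L5]=7
16. P1: load  L2  bus=[BusRd]  L2: P0=S P1=S P2=I  mem[L2]=80
17. P0: load  L4  bus=[BusRd]  L4: P0=E P1=I P2=I  mem[L4]=20
18. P0: store L5 := 11  bus=[BusRdX,Flush]  L5: P0=M P1=I P2=I  mem[L5]=29
19. P1: load  L5  bus=[BusRd,Flush]  L5: P0=S P1=S P2=I  mem[L5]=11
20. P2: store L4 := 18  bus=[BusRdX]  L4: P0=I P1=I P2=M  mem[L4]=20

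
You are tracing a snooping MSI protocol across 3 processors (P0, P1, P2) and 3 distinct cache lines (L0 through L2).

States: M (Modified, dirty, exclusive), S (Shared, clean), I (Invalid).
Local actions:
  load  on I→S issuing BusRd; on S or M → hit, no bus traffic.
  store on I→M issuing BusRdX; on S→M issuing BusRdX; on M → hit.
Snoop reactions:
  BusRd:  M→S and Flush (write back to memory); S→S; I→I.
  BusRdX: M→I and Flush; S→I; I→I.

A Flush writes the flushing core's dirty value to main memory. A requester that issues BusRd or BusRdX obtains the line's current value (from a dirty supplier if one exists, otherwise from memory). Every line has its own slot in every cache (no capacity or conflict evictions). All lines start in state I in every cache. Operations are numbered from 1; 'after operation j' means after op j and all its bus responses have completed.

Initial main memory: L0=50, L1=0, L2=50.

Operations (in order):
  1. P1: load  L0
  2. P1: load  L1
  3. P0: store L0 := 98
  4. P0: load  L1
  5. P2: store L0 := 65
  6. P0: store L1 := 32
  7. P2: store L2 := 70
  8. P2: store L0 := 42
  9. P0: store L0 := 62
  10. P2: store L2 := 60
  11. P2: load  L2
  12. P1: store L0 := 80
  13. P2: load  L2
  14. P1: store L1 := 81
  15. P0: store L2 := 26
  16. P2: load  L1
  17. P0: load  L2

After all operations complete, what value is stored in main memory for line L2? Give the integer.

memory[L2] = 60

[1] P1: load  L0 | P0:I, P1:S(50), P2:I | bus: BusRd
[2] P1: load  L1 | P0:I, P1:S(0), P2:I | bus: BusRd
[3] P0: store L0 := 98 | P0:M(98), P1:I, P2:I | bus: BusRdX
[4] P0: load  L1 | P0:S(0), P1:S(0), P2:I | bus: BusRd
[5] P2: store L0 := 65 | P0:I, P1:I, P2:M(65) | bus: BusRdX,Flush
[6] P0: store L1 := 32 | P0:M(32), P1:I, P2:I | bus: BusRdX
[7] P2: store L2 := 70 | P0:I, P1:I, P2:M(70) | bus: BusRdX
[8] P2: store L0 := 42 | P0:I, P1:I, P2:M(42) | bus: none
[9] P0: store L0 := 62 | P0:M(62), P1:I, P2:I | bus: BusRdX,Flush
[10] P2: store L2 := 60 | P0:I, P1:I, P2:M(60) | bus: none
[11] P2: load  L2 | P0:I, P1:I, P2:M(60) | bus: none
[12] P1: store L0 := 80 | P0:I, P1:M(80), P2:I | bus: BusRdX,Flush
[13] P2: load  L2 | P0:I, P1:I, P2:M(60) | bus: none
[14] P1: store L1 := 81 | P0:I, P1:M(81), P2:I | bus: BusRdX,Flush
[15] P0: store L2 := 26 | P0:M(26), P1:I, P2:I | bus: BusRdX,Flush
[16] P2: load  L1 | P0:I, P1:S(81), P2:S(81) | bus: BusRd,Flush
[17] P0: load  L2 | P0:M(26), P1:I, P2:I | bus: none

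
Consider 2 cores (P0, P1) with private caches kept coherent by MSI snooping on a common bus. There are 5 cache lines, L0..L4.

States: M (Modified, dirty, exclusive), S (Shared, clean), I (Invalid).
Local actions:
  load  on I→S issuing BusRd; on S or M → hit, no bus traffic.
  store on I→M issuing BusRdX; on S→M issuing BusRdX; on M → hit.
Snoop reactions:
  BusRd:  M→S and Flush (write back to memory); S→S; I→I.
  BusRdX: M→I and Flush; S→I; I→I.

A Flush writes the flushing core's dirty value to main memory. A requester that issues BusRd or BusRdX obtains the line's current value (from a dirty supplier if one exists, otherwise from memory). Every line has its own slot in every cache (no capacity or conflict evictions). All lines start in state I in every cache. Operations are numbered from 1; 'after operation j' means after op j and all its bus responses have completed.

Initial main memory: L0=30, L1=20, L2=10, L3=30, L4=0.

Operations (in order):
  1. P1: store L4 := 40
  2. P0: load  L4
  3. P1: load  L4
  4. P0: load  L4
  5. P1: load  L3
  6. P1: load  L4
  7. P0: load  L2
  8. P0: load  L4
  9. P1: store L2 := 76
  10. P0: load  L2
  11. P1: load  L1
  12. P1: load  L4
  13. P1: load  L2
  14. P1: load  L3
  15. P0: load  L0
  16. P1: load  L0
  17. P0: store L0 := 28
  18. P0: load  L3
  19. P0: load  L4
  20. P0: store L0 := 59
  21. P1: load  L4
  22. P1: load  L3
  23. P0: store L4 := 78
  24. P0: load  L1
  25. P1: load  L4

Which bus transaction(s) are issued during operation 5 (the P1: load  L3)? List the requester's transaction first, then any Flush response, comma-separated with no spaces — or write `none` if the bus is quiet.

bus = BusRd

1. P1: store L4 := 40  bus=[BusRdX]  L4: P0=I P1=M  mem[L4]=0
2. P0: load  L4  bus=[BusRd,Flush]  L4: P0=S P1=S  mem[L4]=40
3. P1: load  L4  bus=[-]  L4: P0=S P1=S  mem[L4]=40
4. P0: load  L4  bus=[-]  L4: P0=S P1=S  mem[L4]=40
5. P1: load  L3  bus=[BusRd]  L3: P0=I P1=S  mem[L3]=30
6. P1: load  L4  bus=[-]  L4: P0=S P1=S  mem[L4]=40
7. P0: load  L2  bus=[BusRd]  L2: P0=S P1=I  mem[L2]=10
8. P0: load  L4  bus=[-]  L4: P0=S P1=S  mem[L4]=40
9. P1: store L2 := 76  bus=[BusRdX]  L2: P0=I P1=M  mem[L2]=10
10. P0: load  L2  bus=[BusRd,Flush]  L2: P0=S P1=S  mem[L2]=76
11. P1: load  L1  bus=[BusRd]  L1: P0=I P1=S  mem[L1]=20
12. P1: load  L4  bus=[-]  L4: P0=S P1=S  mem[L4]=40
13. P1: load  L2  bus=[-]  L2: P0=S P1=S  mem[L2]=76
14. P1: load  L3  bus=[-]  L3: P0=I P1=S  mem[L3]=30
15. P0: load  L0  bus=[BusRd]  L0: P0=S P1=I  mem[L0]=30
16. P1: load  L0  bus=[BusRd]  L0: P0=S P1=S  mem[L0]=30
17. P0: store L0 := 28  bus=[BusRdX]  L0: P0=M P1=I  mem[L0]=30
18. P0: load  L3  bus=[BusRd]  L3: P0=S P1=S  mem[L3]=30
19. P0: load  L4  bus=[-]  L4: P0=S P1=S  mem[L4]=40
20. P0: store L0 := 59  bus=[-]  L0: P0=M P1=I  mem[L0]=30
21. P1: load  L4  bus=[-]  L4: P0=S P1=S  mem[L4]=40
22. P1: load  L3  bus=[-]  L3: P0=S P1=S  mem[L3]=30
23. P0: store L4 := 78  bus=[BusRdX]  L4: P0=M P1=I  mem[L4]=40
24. P0: load  L1  bus=[BusRd]  L1: P0=S P1=S  mem[L1]=20
25. P1: load  L4  bus=[BusRd,Flush]  L4: P0=S P1=S  mem[L4]=78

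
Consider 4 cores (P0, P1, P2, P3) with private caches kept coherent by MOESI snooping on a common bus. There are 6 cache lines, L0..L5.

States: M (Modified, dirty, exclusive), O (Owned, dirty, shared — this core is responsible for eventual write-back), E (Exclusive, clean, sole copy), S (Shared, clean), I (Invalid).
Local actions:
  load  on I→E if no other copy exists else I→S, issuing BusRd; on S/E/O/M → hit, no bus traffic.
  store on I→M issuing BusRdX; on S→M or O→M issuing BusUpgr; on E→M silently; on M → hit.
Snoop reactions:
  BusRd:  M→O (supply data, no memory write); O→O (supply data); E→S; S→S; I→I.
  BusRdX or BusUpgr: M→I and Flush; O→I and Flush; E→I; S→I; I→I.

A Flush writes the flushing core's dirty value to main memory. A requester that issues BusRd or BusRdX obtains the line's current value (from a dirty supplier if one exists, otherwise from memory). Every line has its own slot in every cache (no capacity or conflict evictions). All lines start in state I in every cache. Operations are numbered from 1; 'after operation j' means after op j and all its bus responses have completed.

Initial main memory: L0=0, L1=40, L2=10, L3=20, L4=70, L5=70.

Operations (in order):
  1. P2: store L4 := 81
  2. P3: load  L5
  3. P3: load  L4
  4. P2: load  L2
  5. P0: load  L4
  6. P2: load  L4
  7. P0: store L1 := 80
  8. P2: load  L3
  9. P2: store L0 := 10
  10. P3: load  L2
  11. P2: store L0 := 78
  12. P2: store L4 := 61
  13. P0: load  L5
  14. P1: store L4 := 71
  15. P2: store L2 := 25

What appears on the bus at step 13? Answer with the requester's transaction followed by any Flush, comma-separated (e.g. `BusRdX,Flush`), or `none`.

[1] P2: store L4 := 81 | P0:I, P1:I, P2:M(81), P3:I | bus: BusRdX
[2] P3: load  L5 | P0:I, P1:I, P2:I, P3:E(70) | bus: BusRd
[3] P3: load  L4 | P0:I, P1:I, P2:O(81), P3:S(81) | bus: BusRd
[4] P2: load  L2 | P0:I, P1:I, P2:E(10), P3:I | bus: BusRd
[5] P0: load  L4 | P0:S(81), P1:I, P2:O(81), P3:S(81) | bus: BusRd
[6] P2: load  L4 | P0:S(81), P1:I, P2:O(81), P3:S(81) | bus: none
[7] P0: store L1 := 80 | P0:M(80), P1:I, P2:I, P3:I | bus: BusRdX
[8] P2: load  L3 | P0:I, P1:I, P2:E(20), P3:I | bus: BusRd
[9] P2: store L0 := 10 | P0:I, P1:I, P2:M(10), P3:I | bus: BusRdX
[10] P3: load  L2 | P0:I, P1:I, P2:S(10), P3:S(10) | bus: BusRd
[11] P2: store L0 := 78 | P0:I, P1:I, P2:M(78), P3:I | bus: none
[12] P2: store L4 := 61 | P0:I, P1:I, P2:M(61), P3:I | bus: BusUpgr
[13] P0: load  L5 | P0:S(70), P1:I, P2:I, P3:S(70) | bus: BusRd
[14] P1: store L4 := 71 | P0:I, P1:M(71), P2:I, P3:I | bus: BusRdX,Flush
[15] P2: store L2 := 25 | P0:I, P1:I, P2:M(25), P3:I | bus: BusUpgr

bus = BusRd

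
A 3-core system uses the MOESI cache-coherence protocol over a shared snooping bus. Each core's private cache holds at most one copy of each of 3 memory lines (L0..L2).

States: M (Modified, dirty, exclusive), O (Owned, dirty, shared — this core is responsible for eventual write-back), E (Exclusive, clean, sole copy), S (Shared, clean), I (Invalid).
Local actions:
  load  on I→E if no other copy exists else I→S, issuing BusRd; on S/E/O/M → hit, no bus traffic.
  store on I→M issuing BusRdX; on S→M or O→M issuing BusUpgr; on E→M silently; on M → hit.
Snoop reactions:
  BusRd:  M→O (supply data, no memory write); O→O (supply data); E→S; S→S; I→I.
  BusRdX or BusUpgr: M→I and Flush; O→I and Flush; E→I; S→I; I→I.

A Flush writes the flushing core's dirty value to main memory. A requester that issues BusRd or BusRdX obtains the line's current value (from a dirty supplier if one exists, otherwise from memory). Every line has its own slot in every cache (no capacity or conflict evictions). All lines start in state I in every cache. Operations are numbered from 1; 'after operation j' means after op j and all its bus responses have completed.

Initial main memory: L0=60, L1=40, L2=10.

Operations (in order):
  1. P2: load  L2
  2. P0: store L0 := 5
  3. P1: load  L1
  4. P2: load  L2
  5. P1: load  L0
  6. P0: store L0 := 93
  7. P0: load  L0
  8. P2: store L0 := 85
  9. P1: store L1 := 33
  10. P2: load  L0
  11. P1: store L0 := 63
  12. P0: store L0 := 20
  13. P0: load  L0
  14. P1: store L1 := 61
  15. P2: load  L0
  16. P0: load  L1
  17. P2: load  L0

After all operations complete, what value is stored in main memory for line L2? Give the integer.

memory[L2] = 10

  op1 P2: load  L2 → I/I/E on L2; bus BusRd; mem=10
  op2 P0: store L0 := 5 → M/I/I on L0; bus BusRdX; mem=60
  op3 P1: load  L1 → I/E/I on L1; bus BusRd; mem=40
  op4 P2: load  L2 → I/I/E on L2; bus (none); mem=10
  op5 P1: load  L0 → O/S/I on L0; bus BusRd; mem=60
  op6 P0: store L0 := 93 → M/I/I on L0; bus BusUpgr; mem=60
  op7 P0: load  L0 → M/I/I on L0; bus (none); mem=60
  op8 P2: store L0 := 85 → I/I/M on L0; bus BusRdX Flush; mem=93
  op9 P1: store L1 := 33 → I/M/I on L1; bus (none); mem=40
  op10 P2: load  L0 → I/I/M on L0; bus (none); mem=93
  op11 P1: store L0 := 63 → I/M/I on L0; bus BusRdX Flush; mem=85
  op12 P0: store L0 := 20 → M/I/I on L0; bus BusRdX Flush; mem=63
  op13 P0: load  L0 → M/I/I on L0; bus (none); mem=63
  op14 P1: store L1 := 61 → I/M/I on L1; bus (none); mem=40
  op15 P2: load  L0 → O/I/S on L0; bus BusRd; mem=63
  op16 P0: load  L1 → S/O/I on L1; bus BusRd; mem=40
  op17 P2: load  L0 → O/I/S on L0; bus (none); mem=63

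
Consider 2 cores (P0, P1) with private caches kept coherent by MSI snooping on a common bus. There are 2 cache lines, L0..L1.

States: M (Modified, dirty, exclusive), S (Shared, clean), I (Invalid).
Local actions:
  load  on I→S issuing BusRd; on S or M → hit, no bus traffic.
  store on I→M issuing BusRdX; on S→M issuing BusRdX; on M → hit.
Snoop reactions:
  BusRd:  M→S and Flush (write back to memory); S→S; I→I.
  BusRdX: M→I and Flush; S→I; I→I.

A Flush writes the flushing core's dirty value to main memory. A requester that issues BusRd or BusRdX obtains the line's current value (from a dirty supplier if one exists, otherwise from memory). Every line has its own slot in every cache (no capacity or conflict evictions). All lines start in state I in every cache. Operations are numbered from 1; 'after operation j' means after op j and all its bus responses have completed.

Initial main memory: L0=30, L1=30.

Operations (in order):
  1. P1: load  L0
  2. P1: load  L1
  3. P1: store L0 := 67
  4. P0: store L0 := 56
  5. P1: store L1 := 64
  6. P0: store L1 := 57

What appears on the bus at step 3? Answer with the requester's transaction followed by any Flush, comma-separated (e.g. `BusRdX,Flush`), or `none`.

bus = BusRdX

1. P1: load  L0  bus=[BusRd]  L0: P0=I P1=S  mem[L0]=30
2. P1: load  L1  bus=[BusRd]  L1: P0=I P1=S  mem[L1]=30
3. P1: store L0 := 67  bus=[BusRdX]  L0: P0=I P1=M  mem[L0]=30
4. P0: store L0 := 56  bus=[BusRdX,Flush]  L0: P0=M P1=I  mem[L0]=67
5. P1: store L1 := 64  bus=[BusRdX]  L1: P0=I P1=M  mem[L1]=30
6. P0: store L1 := 57  bus=[BusRdX,Flush]  L1: P0=M P1=I  mem[L1]=64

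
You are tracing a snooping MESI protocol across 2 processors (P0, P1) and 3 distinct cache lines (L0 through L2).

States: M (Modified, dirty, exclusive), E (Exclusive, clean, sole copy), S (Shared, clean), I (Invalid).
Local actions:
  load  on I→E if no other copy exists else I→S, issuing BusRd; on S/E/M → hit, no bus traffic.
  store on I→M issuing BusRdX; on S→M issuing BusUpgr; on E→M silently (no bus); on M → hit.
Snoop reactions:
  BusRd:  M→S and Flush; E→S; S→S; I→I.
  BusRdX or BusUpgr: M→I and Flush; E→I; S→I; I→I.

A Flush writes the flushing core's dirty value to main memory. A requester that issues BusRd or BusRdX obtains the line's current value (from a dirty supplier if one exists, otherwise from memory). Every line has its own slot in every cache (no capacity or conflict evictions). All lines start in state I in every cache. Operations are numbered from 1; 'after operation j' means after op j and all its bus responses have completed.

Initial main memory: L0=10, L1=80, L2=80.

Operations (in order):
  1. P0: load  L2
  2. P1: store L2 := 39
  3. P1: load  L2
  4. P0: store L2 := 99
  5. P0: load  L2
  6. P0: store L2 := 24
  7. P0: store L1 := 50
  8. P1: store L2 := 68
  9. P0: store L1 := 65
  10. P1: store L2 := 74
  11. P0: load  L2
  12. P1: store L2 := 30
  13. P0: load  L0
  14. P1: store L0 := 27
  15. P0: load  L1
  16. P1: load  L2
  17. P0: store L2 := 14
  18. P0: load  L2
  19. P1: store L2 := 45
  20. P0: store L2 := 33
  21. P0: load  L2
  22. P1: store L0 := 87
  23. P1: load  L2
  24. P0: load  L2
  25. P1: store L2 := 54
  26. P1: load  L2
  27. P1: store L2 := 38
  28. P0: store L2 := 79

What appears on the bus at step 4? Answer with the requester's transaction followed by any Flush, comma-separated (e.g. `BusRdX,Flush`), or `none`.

bus = BusRdX,Flush

  op1 P0: load  L2 → E/I on L2; bus BusRd; mem=80
  op2 P1: store L2 := 39 → I/M on L2; bus BusRdX; mem=80
  op3 P1: load  L2 → I/M on L2; bus (none); mem=80
  op4 P0: store L2 := 99 → M/I on L2; bus BusRdX Flush; mem=39
  op5 P0: load  L2 → M/I on L2; bus (none); mem=39
  op6 P0: store L2 := 24 → M/I on L2; bus (none); mem=39
  op7 P0: store L1 := 50 → M/I on L1; bus BusRdX; mem=80
  op8 P1: store L2 := 68 → I/M on L2; bus BusRdX Flush; mem=24
  op9 P0: store L1 := 65 → M/I on L1; bus (none); mem=80
  op10 P1: store L2 := 74 → I/M on L2; bus (none); mem=24
  op11 P0: load  L2 → S/S on L2; bus BusRd Flush; mem=74
  op12 P1: store L2 := 30 → I/M on L2; bus BusUpgr; mem=74
  op13 P0: load  L0 → E/I on L0; bus BusRd; mem=10
  op14 P1: store L0 := 27 → I/M on L0; bus BusRdX; mem=10
  op15 P0: load  L1 → M/I on L1; bus (none); mem=80
  op16 P1: load  L2 → I/M on L2; bus (none); mem=74
  op17 P0: store L2 := 14 → M/I on L2; bus BusRdX Flush; mem=30
  op18 P0: load  L2 → M/I on L2; bus (none); mem=30
  op19 P1: store L2 := 45 → I/M on L2; bus BusRdX Flush; mem=14
  op20 P0: store L2 := 33 → M/I on L2; bus BusRdX Flush; mem=45
  op21 P0: load  L2 → M/I on L2; bus (none); mem=45
  op22 P1: store L0 := 87 → I/M on L0; bus (none); mem=10
  op23 P1: load  L2 → S/S on L2; bus BusRd Flush; mem=33
  op24 P0: load  L2 → S/S on L2; bus (none); mem=33
  op25 P1: store L2 := 54 → I/M on L2; bus BusUpgr; mem=33
  op26 P1: load  L2 → I/M on L2; bus (none); mem=33
  op27 P1: store L2 := 38 → I/M on L2; bus (none); mem=33
  op28 P0: store L2 := 79 → M/I on L2; bus BusRdX Flush; mem=38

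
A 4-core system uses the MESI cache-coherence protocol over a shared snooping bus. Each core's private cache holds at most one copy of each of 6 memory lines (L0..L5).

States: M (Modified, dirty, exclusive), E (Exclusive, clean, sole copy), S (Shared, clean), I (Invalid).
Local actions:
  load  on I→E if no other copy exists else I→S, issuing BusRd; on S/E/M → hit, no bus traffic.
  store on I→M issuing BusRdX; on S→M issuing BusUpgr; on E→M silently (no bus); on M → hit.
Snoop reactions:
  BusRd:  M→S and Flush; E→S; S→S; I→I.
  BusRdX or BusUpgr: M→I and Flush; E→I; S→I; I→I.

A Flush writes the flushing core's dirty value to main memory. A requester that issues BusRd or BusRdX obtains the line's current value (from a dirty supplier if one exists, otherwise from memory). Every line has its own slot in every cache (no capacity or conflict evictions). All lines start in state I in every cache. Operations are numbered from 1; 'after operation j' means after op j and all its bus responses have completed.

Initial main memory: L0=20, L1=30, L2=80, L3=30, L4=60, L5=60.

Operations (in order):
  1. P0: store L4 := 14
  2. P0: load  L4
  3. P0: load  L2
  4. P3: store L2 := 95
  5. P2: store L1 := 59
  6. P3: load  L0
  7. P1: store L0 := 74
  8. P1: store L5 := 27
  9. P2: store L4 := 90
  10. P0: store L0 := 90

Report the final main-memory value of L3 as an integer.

[1] P0: store L4 := 14 | P0:M(14), P1:I, P2:I, P3:I | bus: BusRdX
[2] P0: load  L4 | P0:M(14), P1:I, P2:I, P3:I | bus: none
[3] P0: load  L2 | P0:E(80), P1:I, P2:I, P3:I | bus: BusRd
[4] P3: store L2 := 95 | P0:I, P1:I, P2:I, P3:M(95) | bus: BusRdX
[5] P2: store L1 := 59 | P0:I, P1:I, P2:M(59), P3:I | bus: BusRdX
[6] P3: load  L0 | P0:I, P1:I, P2:I, P3:E(20) | bus: BusRd
[7] P1: store L0 := 74 | P0:I, P1:M(74), P2:I, P3:I | bus: BusRdX
[8] P1: store L5 := 27 | P0:I, P1:M(27), P2:I, P3:I | bus: BusRdX
[9] P2: store L4 := 90 | P0:I, P1:I, P2:M(90), P3:I | bus: BusRdX,Flush
[10] P0: store L0 := 90 | P0:M(90), P1:I, P2:I, P3:I | bus: BusRdX,Flush

memory[L3] = 30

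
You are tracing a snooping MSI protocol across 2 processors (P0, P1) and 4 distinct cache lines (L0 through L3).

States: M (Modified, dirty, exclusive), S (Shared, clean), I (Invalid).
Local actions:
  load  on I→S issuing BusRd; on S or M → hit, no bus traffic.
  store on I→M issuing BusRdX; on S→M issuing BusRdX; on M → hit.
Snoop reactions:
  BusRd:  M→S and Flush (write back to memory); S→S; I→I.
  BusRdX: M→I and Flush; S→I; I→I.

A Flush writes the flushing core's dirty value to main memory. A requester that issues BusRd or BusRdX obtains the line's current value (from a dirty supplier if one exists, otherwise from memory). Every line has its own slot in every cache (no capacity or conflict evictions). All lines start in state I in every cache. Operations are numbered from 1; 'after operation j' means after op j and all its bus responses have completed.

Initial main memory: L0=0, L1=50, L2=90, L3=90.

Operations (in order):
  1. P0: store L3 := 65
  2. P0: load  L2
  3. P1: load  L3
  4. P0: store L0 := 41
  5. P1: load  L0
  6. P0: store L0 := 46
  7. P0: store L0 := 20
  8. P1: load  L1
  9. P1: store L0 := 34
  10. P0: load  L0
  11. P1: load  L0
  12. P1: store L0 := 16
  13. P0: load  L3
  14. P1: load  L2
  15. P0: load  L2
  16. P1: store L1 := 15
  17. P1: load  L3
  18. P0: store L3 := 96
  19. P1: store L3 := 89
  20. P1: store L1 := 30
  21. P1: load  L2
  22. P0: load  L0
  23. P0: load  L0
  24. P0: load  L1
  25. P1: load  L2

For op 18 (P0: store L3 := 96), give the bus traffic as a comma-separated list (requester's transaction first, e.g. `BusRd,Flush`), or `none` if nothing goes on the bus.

step 1: P0: store L3 := 65  ⟶  MI  (L3)  txn=BusRdX  M[L3]=90
step 2: P0: load  L2  ⟶  SI  (L2)  txn=BusRd  M[L2]=90
step 3: P1: load  L3  ⟶  SS  (L3)  txn=BusRd+Flush  M[L3]=65
step 4: P0: store L0 := 41  ⟶  MI  (L0)  txn=BusRdX  M[L0]=0
step 5: P1: load  L0  ⟶  SS  (L0)  txn=BusRd+Flush  M[L0]=41
step 6: P0: store L0 := 46  ⟶  MI  (L0)  txn=BusRdX  M[L0]=41
step 7: P0: store L0 := 20  ⟶  MI  (L0)  txn=∅  M[L0]=41
step 8: P1: load  L1  ⟶  IS  (L1)  txn=BusRd  M[L1]=50
step 9: P1: store L0 := 34  ⟶  IM  (L0)  txn=BusRdX+Flush  M[L0]=20
step 10: P0: load  L0  ⟶  SS  (L0)  txn=BusRd+Flush  M[L0]=34
step 11: P1: load  L0  ⟶  SS  (L0)  txn=∅  M[L0]=34
step 12: P1: store L0 := 16  ⟶  IM  (L0)  txn=BusRdX  M[L0]=34
step 13: P0: load  L3  ⟶  SS  (L3)  txn=∅  M[L3]=65
step 14: P1: load  L2  ⟶  SS  (L2)  txn=BusRd  M[L2]=90
step 15: P0: load  L2  ⟶  SS  (L2)  txn=∅  M[L2]=90
step 16: P1: store L1 := 15  ⟶  IM  (L1)  txn=BusRdX  M[L1]=50
step 17: P1: load  L3  ⟶  SS  (L3)  txn=∅  M[L3]=65
step 18: P0: store L3 := 96  ⟶  MI  (L3)  txn=BusRdX  M[L3]=65
step 19: P1: store L3 := 89  ⟶  IM  (L3)  txn=BusRdX+Flush  M[L3]=96
step 20: P1: store L1 := 30  ⟶  IM  (L1)  txn=∅  M[L1]=50
step 21: P1: load  L2  ⟶  SS  (L2)  txn=∅  M[L2]=90
step 22: P0: load  L0  ⟶  SS  (L0)  txn=BusRd+Flush  M[L0]=16
step 23: P0: load  L0  ⟶  SS  (L0)  txn=∅  M[L0]=16
step 24: P0: load  L1  ⟶  SS  (L1)  txn=BusRd+Flush  M[L1]=30
step 25: P1: load  L2  ⟶  SS  (L2)  txn=∅  M[L2]=90

bus = BusRdX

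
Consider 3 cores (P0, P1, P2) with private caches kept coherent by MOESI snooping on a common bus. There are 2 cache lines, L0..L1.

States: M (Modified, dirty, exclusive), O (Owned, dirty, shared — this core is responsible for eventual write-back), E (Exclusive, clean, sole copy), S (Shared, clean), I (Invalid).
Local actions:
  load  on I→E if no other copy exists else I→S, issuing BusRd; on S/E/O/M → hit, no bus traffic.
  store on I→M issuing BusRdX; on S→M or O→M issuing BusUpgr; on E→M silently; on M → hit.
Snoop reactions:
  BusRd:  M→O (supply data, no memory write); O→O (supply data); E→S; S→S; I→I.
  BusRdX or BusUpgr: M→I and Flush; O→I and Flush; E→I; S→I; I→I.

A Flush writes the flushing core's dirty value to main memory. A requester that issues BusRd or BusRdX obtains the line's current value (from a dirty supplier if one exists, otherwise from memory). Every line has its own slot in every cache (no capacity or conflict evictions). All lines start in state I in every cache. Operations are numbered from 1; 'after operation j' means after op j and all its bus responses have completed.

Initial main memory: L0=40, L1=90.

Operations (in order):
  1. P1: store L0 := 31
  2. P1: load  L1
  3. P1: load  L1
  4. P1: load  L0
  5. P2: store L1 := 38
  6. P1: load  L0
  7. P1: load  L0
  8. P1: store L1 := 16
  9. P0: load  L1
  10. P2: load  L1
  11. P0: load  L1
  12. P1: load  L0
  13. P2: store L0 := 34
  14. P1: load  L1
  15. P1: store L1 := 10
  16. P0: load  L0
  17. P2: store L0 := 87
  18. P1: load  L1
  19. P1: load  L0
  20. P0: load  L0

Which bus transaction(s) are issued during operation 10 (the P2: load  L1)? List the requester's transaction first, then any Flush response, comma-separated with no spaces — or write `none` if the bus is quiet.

bus = BusRd

  op1 P1: store L0 := 31 → I/M/I on L0; bus BusRdX; mem=40
  op2 P1: load  L1 → I/E/I on L1; bus BusRd; mem=90
  op3 P1: load  L1 → I/E/I on L1; bus (none); mem=90
  op4 P1: load  L0 → I/M/I on L0; bus (none); mem=40
  op5 P2: store L1 := 38 → I/I/M on L1; bus BusRdX; mem=90
  op6 P1: load  L0 → I/M/I on L0; bus (none); mem=40
  op7 P1: load  L0 → I/M/I on L0; bus (none); mem=40
  op8 P1: store L1 := 16 → I/M/I on L1; bus BusRdX Flush; mem=38
  op9 P0: load  L1 → S/O/I on L1; bus BusRd; mem=38
  op10 P2: load  L1 → S/O/S on L1; bus BusRd; mem=38
  op11 P0: load  L1 → S/O/S on L1; bus (none); mem=38
  op12 P1: load  L0 → I/M/I on L0; bus (none); mem=40
  op13 P2: store L0 := 34 → I/I/M on L0; bus BusRdX Flush; mem=31
  op14 P1: load  L1 → S/O/S on L1; bus (none); mem=38
  op15 P1: store L1 := 10 → I/M/I on L1; bus BusUpgr; mem=38
  op16 P0: load  L0 → S/I/O on L0; bus BusRd; mem=31
  op17 P2: store L0 := 87 → I/I/M on L0; bus BusUpgr; mem=31
  op18 P1: load  L1 → I/M/I on L1; bus (none); mem=38
  op19 P1: load  L0 → I/S/O on L0; bus BusRd; mem=31
  op20 P0: load  L0 → S/S/O on L0; bus BusRd; mem=31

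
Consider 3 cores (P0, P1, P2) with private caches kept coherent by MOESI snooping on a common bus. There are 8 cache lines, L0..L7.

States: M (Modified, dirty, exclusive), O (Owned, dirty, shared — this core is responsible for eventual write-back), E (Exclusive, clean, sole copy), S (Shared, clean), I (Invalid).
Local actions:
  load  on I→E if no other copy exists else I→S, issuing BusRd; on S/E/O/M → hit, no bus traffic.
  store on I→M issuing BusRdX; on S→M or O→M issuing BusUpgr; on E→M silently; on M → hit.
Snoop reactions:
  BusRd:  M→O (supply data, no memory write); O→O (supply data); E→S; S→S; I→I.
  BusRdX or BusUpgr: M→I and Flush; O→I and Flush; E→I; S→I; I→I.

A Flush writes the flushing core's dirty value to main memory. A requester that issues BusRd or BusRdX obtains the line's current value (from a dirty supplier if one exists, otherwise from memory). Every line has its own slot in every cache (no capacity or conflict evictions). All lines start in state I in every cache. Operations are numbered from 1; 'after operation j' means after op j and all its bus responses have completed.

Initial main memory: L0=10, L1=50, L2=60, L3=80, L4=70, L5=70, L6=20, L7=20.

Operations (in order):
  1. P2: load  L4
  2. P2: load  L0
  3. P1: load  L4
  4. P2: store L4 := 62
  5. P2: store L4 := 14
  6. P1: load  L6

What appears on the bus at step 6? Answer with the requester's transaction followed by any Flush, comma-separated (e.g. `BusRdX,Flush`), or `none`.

bus = BusRd

step 1: P2: load  L4  ⟶  IIE  (L4)  txn=BusRd  M[L4]=70
step 2: P2: load  L0  ⟶  IIE  (L0)  txn=BusRd  M[L0]=10
step 3: P1: load  L4  ⟶  ISS  (L4)  txn=BusRd  M[L4]=70
step 4: P2: store L4 := 62  ⟶  IIM  (L4)  txn=BusUpgr  M[L4]=70
step 5: P2: store L4 := 14  ⟶  IIM  (L4)  txn=∅  M[L4]=70
step 6: P1: load  L6  ⟶  IEI  (L6)  txn=BusRd  M[L6]=20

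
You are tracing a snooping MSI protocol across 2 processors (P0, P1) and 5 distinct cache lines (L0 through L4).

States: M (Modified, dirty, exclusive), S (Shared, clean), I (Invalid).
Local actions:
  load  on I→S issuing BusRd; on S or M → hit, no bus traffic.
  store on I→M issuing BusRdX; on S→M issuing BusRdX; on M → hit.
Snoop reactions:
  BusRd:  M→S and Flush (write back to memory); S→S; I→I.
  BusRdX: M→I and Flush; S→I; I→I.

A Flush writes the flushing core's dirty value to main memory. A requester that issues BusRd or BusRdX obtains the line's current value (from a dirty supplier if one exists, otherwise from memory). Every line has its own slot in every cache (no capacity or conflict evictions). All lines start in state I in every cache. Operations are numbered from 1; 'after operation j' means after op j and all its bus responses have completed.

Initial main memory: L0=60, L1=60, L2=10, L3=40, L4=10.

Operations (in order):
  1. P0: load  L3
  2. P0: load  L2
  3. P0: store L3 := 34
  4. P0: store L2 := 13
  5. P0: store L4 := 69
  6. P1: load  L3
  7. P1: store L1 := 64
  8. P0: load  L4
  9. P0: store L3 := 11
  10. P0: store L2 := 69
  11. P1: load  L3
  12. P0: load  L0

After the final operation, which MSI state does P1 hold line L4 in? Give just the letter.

1. P0: load  L3  bus=[BusRd]  L3: P0=S P1=I  mem[L3]=40
2. P0: load  L2  bus=[BusRd]  L2: P0=S P1=I  mem[L2]=10
3. P0: store L3 := 34  bus=[BusRdX]  L3: P0=M P1=I  mem[L3]=40
4. P0: store L2 := 13  bus=[BusRdX]  L2: P0=M P1=I  mem[L2]=10
5. P0: store L4 := 69  bus=[BusRdX]  L4: P0=M P1=I  mem[L4]=10
6. P1: load  L3  bus=[BusRd,Flush]  L3: P0=S P1=S  mem[L3]=34
7. P1: store L1 := 64  bus=[BusRdX]  L1: P0=I P1=M  mem[L1]=60
8. P0: load  L4  bus=[-]  L4: P0=M P1=I  mem[L4]=10
9. P0: store L3 := 11  bus=[BusRdX]  L3: P0=M P1=I  mem[L3]=34
10. P0: store L2 := 69  bus=[-]  L2: P0=M P1=I  mem[L2]=10
11. P1: load  L3  bus=[BusRd,Flush]  L3: P0=S P1=S  mem[L3]=11
12. P0: load  L0  bus=[BusRd]  L0: P0=S P1=I  mem[L0]=60

state = I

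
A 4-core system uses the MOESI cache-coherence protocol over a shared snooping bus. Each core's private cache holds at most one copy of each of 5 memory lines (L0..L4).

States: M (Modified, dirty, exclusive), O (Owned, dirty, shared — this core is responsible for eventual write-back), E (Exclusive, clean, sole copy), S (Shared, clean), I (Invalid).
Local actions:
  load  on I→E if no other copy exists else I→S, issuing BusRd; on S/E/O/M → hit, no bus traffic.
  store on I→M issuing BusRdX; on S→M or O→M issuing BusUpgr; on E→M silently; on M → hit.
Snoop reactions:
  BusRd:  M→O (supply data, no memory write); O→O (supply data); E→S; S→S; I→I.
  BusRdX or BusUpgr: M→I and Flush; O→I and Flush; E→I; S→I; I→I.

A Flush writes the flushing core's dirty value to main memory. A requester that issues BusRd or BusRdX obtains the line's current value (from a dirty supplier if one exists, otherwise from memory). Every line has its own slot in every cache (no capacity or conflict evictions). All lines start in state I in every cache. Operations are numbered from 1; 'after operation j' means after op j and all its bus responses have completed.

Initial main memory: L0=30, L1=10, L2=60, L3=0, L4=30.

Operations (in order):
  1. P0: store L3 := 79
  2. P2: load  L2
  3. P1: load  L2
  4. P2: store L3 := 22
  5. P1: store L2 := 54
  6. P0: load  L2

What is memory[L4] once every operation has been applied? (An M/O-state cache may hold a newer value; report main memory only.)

1. P0: store L3 := 79  bus=[BusRdX]  L3: P0=M P1=I P2=I P3=I  mem[L3]=0
2. P2: load  L2  bus=[BusRd]  L2: P0=I P1=I P2=E P3=I  mem[L2]=60
3. P1: load  L2  bus=[BusRd]  L2: P0=I P1=S P2=S P3=I  mem[L2]=60
4. P2: store L3 := 22  bus=[BusRdX,Flush]  L3: P0=I P1=I P2=M P3=I  mem[L3]=79
5. P1: store L2 := 54  bus=[BusUpgr]  L2: P0=I P1=M P2=I P3=I  mem[L2]=60
6. P0: load  L2  bus=[BusRd]  L2: P0=S P1=O P2=I P3=I  mem[L2]=60

memory[L4] = 30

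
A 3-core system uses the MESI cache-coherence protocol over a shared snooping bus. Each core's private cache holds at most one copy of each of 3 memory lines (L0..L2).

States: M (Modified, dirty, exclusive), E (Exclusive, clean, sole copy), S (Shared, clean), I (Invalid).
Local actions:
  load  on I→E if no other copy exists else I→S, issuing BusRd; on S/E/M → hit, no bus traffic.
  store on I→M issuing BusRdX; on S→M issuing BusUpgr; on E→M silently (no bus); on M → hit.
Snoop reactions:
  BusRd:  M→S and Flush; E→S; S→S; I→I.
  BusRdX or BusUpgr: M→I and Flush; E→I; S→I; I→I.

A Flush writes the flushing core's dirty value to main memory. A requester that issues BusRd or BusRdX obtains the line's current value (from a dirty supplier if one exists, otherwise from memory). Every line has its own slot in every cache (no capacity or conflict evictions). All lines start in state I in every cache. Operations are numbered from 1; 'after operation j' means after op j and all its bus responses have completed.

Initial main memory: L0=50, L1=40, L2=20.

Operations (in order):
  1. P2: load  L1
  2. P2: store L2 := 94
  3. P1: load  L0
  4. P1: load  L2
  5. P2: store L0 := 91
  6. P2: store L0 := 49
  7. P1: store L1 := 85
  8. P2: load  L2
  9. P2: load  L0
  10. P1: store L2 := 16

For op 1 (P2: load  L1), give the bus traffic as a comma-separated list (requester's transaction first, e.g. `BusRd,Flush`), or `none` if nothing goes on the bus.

bus = BusRd

  op1 P2: load  L1 → I/I/E on L1; bus BusRd; mem=40
  op2 P2: store L2 := 94 → I/I/M on L2; bus BusRdX; mem=20
  op3 P1: load  L0 → I/E/I on L0; bus BusRd; mem=50
  op4 P1: load  L2 → I/S/S on L2; bus BusRd Flush; mem=94
  op5 P2: store L0 := 91 → I/I/M on L0; bus BusRdX; mem=50
  op6 P2: store L0 := 49 → I/I/M on L0; bus (none); mem=50
  op7 P1: store L1 := 85 → I/M/I on L1; bus BusRdX; mem=40
  op8 P2: load  L2 → I/S/S on L2; bus (none); mem=94
  op9 P2: load  L0 → I/I/M on L0; bus (none); mem=50
  op10 P1: store L2 := 16 → I/M/I on L2; bus BusUpgr; mem=94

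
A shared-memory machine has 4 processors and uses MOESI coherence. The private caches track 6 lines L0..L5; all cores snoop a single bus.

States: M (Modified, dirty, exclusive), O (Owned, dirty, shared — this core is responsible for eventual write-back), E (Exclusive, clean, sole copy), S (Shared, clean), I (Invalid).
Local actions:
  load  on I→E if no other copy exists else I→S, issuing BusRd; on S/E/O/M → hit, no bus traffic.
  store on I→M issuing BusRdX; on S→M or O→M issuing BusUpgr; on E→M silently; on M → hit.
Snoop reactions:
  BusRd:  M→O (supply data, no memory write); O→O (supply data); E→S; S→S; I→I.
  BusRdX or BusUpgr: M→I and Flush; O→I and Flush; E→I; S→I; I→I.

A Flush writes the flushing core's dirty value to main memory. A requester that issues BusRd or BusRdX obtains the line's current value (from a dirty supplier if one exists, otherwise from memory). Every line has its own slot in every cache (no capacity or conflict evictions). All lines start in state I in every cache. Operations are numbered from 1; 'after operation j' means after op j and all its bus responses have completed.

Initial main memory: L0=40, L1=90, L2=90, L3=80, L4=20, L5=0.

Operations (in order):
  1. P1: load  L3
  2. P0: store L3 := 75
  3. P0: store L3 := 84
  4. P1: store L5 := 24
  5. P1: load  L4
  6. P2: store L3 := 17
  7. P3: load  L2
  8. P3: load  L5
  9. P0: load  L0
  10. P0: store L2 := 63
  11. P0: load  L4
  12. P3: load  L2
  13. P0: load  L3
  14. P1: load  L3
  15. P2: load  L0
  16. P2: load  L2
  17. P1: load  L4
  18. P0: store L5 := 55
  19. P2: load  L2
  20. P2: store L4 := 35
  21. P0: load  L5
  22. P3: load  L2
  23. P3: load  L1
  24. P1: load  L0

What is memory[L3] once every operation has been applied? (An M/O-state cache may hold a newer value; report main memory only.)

step 1: P1: load  L3  ⟶  IEII  (L3)  txn=BusRd  M[L3]=80
step 2: P0: store L3 := 75  ⟶  MIII  (L3)  txn=BusRdX  M[L3]=80
step 3: P0: store L3 := 84  ⟶  MIII  (L3)  txn=∅  M[L3]=80
step 4: P1: store L5 := 24  ⟶  IMII  (L5)  txn=BusRdX  M[L5]=0
step 5: P1: load  L4  ⟶  IEII  (L4)  txn=BusRd  M[L4]=20
step 6: P2: store L3 := 17  ⟶  IIMI  (L3)  txn=BusRdX+Flush  M[L3]=84
step 7: P3: load  L2  ⟶  IIIE  (L2)  txn=BusRd  M[L2]=90
step 8: P3: load  L5  ⟶  IOIS  (L5)  txn=BusRd  M[L5]=0
step 9: P0: load  L0  ⟶  EIII  (L0)  txn=BusRd  M[L0]=40
step 10: P0: store L2 := 63  ⟶  MIII  (L2)  txn=BusRdX  M[L2]=90
step 11: P0: load  L4  ⟶  SSII  (L4)  txn=BusRd  M[L4]=20
step 12: P3: load  L2  ⟶  OIIS  (L2)  txn=BusRd  M[L2]=90
step 13: P0: load  L3  ⟶  SIOI  (L3)  txn=BusRd  M[L3]=84
step 14: P1: load  L3  ⟶  SSOI  (L3)  txn=BusRd  M[L3]=84
step 15: P2: load  L0  ⟶  SISI  (L0)  txn=BusRd  M[L0]=40
step 16: P2: load  L2  ⟶  OISS  (L2)  txn=BusRd  M[L2]=90
step 17: P1: load  L4  ⟶  SSII  (L4)  txn=∅  M[L4]=20
step 18: P0: store L5 := 55  ⟶  MIII  (L5)  txn=BusRdX+Flush  M[L5]=24
step 19: P2: load  L2  ⟶  OISS  (L2)  txn=∅  M[L2]=90
step 20: P2: store L4 := 35  ⟶  IIMI  (L4)  txn=BusRdX  M[L4]=20
step 21: P0: load  L5  ⟶  MIII  (L5)  txn=∅  M[L5]=24
step 22: P3: load  L2  ⟶  OISS  (L2)  txn=∅  M[L2]=90
step 23: P3: load  L1  ⟶  IIIE  (L1)  txn=BusRd  M[L1]=90
step 24: P1: load  L0  ⟶  SSSI  (L0)  txn=BusRd  M[L0]=40

memory[L3] = 84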